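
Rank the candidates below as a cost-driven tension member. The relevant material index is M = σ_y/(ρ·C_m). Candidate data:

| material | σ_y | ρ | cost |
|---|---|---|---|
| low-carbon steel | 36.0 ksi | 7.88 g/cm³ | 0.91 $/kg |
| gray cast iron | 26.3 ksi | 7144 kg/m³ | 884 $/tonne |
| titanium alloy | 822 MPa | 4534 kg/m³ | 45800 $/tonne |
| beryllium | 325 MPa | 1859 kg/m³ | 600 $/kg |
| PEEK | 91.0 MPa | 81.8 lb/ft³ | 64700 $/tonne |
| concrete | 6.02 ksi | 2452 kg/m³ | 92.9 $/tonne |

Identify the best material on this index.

concrete

In SI units:
  low-carbon steel: σ_y = 248.2 MPa, ρ = 7880 kg/m³, cost = 0.9100 $/kg
  gray cast iron: σ_y = 181.3 MPa, ρ = 7144 kg/m³, cost = 0.8840 $/kg
  titanium alloy: σ_y = 822.0 MPa, ρ = 4534 kg/m³, cost = 45.80 $/kg
  beryllium: σ_y = 325.0 MPa, ρ = 1859 kg/m³, cost = 600.0 $/kg
  PEEK: σ_y = 91.00 MPa, ρ = 1310 kg/m³, cost = 64.70 $/kg
  concrete: σ_y = 41.51 MPa, ρ = 2452 kg/m³, cost = 0.09290 $/kg
  concrete: M = 182 kN·m per $
  low-carbon steel: M = 34.6 kN·m per $
  gray cast iron: M = 28.7 kN·m per $
  titanium alloy: M = 3.96 kN·m per $
  PEEK: M = 1.07 kN·m per $
  beryllium: M = 0.291 kN·m per $
The maximum is for concrete.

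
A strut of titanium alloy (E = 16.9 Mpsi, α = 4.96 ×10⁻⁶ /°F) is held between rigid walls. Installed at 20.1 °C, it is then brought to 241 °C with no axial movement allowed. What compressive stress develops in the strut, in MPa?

230 MPa

E = 16.9 Mpsi = 116.5 GPa.
α = 4.96×10⁻⁶/°F × 9/5 = 8.93×10⁻⁶/K.
ΔT = 220.9 K. Constrained thermal stress σ = E·α·ΔT = 116.5×10³ MPa × 8.93×10⁻⁶ × 220.9 = 230 MPa (compressive).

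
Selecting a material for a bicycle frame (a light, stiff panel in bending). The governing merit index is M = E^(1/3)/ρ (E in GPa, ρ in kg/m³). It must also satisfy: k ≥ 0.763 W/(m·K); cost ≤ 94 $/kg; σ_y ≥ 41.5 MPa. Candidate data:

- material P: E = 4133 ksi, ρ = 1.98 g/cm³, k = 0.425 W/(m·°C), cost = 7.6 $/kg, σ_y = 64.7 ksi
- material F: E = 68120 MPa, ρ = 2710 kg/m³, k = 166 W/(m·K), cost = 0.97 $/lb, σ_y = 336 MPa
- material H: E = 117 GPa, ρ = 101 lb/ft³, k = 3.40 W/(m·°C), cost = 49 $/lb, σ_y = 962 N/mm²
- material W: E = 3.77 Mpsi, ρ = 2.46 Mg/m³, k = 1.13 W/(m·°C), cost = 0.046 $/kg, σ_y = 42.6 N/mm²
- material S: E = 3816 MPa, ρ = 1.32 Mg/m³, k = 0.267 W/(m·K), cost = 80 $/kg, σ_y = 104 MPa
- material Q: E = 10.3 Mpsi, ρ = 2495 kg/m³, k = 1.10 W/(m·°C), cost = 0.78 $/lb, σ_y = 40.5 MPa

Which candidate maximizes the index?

material F

Screen on constraints: k ≥ 0.763 W/(m·K); cost ≤ 94 $/kg; σ_y ≥ 41.5 MPa. Survivors: material F, material W.
After converting to SI:
  material F: E = 68.12 GPa, ρ = 2710 kg/m³
  material W: E = 25.99 GPa, ρ = 2460 kg/m³
  material F: M = 1.51×10⁻³
  material W: M = 1.20×10⁻³
The maximum is for material F.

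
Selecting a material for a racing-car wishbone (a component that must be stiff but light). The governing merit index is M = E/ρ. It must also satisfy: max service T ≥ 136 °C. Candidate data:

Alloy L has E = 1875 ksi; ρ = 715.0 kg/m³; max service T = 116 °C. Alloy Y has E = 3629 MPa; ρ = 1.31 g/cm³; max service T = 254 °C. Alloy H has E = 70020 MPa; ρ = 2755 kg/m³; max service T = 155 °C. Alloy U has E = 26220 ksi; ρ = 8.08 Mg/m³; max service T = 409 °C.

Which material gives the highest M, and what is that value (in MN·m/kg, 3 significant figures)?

Screen on constraints: max service T ≥ 136 °C. Survivors: alloy Y, alloy H, alloy U.
Putting every candidate on a common basis:
  alloy Y: E = 3.629 GPa, ρ = 1310 kg/m³
  alloy H: E = 70.02 GPa, ρ = 2755 kg/m³
  alloy U: E = 180.8 GPa, ρ = 8080 kg/m³
  alloy H: M = 25.4 MN·m/kg
  alloy U: M = 22.4 MN·m/kg
  alloy Y: M = 2.77 MN·m/kg
Alloy H ranks first.

alloy H, M = 25.4 MN·m/kg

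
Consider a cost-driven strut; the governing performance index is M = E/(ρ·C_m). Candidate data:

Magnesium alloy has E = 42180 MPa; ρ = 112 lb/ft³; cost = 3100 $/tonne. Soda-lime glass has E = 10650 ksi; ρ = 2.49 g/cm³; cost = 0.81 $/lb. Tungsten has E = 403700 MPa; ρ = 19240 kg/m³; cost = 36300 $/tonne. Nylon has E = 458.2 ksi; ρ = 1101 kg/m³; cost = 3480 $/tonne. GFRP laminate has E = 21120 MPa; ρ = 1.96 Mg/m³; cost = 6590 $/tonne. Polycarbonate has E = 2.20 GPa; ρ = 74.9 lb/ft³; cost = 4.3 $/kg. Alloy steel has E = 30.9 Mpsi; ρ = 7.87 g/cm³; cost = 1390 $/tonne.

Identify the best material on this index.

alloy steel

Normalizing units and computing the index:
  magnesium alloy: E = 42.18 GPa, ρ = 1794 kg/m³, cost = 3.100 $/kg
  soda-lime glass: E = 73.43 GPa, ρ = 2490 kg/m³, cost = 1.786 $/kg
  tungsten: E = 403.7 GPa, ρ = 19240 kg/m³, cost = 36.30 $/kg
  nylon: E = 3.159 GPa, ρ = 1101 kg/m³, cost = 3.480 $/kg
  GFRP laminate: E = 21.12 GPa, ρ = 1960 kg/m³, cost = 6.590 $/kg
  polycarbonate: E = 2.200 GPa, ρ = 1200 kg/m³, cost = 4.300 $/kg
  alloy steel: E = 213.0 GPa, ρ = 7870 kg/m³, cost = 1.390 $/kg
  alloy steel: M = 19.5 MN·m per $
  soda-lime glass: M = 16.5 MN·m per $
  magnesium alloy: M = 7.58 MN·m per $
  GFRP laminate: M = 1.64 MN·m per $
  nylon: M = 0.825 MN·m per $
  tungsten: M = 0.578 MN·m per $
  polycarbonate: M = 0.426 MN·m per $
The maximum is for alloy steel.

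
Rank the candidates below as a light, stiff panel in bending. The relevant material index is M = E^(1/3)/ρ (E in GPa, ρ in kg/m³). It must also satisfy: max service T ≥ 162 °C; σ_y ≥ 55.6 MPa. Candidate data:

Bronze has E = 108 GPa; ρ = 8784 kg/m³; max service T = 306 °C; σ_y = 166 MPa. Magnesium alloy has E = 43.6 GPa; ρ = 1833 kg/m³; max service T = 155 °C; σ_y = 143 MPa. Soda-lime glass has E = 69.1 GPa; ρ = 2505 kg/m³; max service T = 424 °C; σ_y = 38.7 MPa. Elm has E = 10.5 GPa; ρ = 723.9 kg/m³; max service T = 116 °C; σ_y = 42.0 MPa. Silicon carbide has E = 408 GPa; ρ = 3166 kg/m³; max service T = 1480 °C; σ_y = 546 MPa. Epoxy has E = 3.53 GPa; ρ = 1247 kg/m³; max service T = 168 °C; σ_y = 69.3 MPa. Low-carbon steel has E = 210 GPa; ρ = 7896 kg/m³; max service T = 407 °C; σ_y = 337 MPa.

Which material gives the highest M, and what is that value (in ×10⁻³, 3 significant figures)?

Screen on constraints: max service T ≥ 162 °C; σ_y ≥ 55.6 MPa. Survivors: bronze, silicon carbide, epoxy, low-carbon steel.
Per-candidate index values:
  silicon carbide: M = 2.34×10⁻³
  epoxy: M = 1.22×10⁻³
  low-carbon steel: M = 0.753×10⁻³
  bronze: M = 0.542×10⁻³
Silicon carbide has the largest M.

silicon carbide, M = 2.34×10⁻³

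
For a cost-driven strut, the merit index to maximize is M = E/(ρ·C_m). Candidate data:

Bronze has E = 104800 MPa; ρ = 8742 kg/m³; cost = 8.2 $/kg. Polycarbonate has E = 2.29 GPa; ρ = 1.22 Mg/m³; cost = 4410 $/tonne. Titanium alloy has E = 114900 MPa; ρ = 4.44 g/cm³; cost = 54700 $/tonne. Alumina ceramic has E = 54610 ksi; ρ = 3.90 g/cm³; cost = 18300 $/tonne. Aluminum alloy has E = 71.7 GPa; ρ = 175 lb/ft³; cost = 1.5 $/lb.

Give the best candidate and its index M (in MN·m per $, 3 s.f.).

Normalizing units and computing the index:
  bronze: E = 104.8 GPa, ρ = 8742 kg/m³, cost = 8.200 $/kg
  polycarbonate: E = 2.290 GPa, ρ = 1220 kg/m³, cost = 4.410 $/kg
  titanium alloy: E = 114.9 GPa, ρ = 4440 kg/m³, cost = 54.70 $/kg
  alumina ceramic: E = 376.5 GPa, ρ = 3900 kg/m³, cost = 18.30 $/kg
  aluminum alloy: E = 71.70 GPa, ρ = 2803 kg/m³, cost = 3.307 $/kg
  aluminum alloy: M = 7.73 MN·m per $
  alumina ceramic: M = 5.28 MN·m per $
  bronze: M = 1.46 MN·m per $
  titanium alloy: M = 0.473 MN·m per $
  polycarbonate: M = 0.426 MN·m per $
Aluminum alloy has the largest M.

aluminum alloy, M = 7.73 MN·m per $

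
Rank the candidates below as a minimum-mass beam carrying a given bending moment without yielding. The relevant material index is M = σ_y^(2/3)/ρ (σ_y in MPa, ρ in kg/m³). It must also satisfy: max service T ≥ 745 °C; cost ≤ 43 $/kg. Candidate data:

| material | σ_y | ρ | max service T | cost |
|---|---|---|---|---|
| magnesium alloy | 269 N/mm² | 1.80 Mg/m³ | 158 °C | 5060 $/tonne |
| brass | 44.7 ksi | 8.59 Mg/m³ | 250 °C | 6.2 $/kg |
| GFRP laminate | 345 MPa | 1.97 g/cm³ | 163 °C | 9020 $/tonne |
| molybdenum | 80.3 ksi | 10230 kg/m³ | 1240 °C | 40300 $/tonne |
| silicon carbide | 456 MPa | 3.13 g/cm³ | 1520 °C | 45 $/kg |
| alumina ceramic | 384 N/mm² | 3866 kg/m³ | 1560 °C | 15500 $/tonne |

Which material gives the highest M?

Screen on constraints: max service T ≥ 745 °C; cost ≤ 43 $/kg. Survivors: molybdenum, alumina ceramic.
Convert each candidate to consistent units, then evaluate M:
  molybdenum: σ_y = 553.6 MPa, ρ = 10230 kg/m³
  alumina ceramic: σ_y = 384.0 MPa, ρ = 3866 kg/m³
  alumina ceramic: M = 13.7×10⁻³
  molybdenum: M = 6.59×10⁻³
Alumina ceramic ranks first.

alumina ceramic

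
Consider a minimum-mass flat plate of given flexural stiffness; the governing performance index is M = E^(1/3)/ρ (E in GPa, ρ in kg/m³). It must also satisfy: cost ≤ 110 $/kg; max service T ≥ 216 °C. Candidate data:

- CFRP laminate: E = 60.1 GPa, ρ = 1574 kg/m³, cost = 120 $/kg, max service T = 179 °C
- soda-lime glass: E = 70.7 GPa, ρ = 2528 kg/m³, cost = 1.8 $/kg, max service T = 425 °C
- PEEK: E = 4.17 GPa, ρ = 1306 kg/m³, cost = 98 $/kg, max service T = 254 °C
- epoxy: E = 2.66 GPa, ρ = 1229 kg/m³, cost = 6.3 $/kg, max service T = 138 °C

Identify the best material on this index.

Screen on constraints: cost ≤ 110 $/kg; max service T ≥ 216 °C. Survivors: soda-lime glass, PEEK.
Per-candidate index values:
  soda-lime glass: M = 1.64×10⁻³
  PEEK: M = 1.23×10⁻³
Soda-lime glass has the largest M.

soda-lime glass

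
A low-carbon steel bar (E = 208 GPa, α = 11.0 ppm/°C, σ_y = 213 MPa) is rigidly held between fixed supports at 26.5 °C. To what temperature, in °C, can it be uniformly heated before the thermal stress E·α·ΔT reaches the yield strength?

120 °C

E·α·ΔT = 213.0 MPa ⇒ ΔT = 213.0 / (208.0×10³ × 11.0×10⁻⁶) = 93.09 K.
T = 26.5 + 93.09 = 119.6 °C.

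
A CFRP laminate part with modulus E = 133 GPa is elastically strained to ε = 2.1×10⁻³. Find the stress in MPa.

279 MPa

σ = E·ε = 133000 MPa × 2.1×10⁻³ = 279 MPa.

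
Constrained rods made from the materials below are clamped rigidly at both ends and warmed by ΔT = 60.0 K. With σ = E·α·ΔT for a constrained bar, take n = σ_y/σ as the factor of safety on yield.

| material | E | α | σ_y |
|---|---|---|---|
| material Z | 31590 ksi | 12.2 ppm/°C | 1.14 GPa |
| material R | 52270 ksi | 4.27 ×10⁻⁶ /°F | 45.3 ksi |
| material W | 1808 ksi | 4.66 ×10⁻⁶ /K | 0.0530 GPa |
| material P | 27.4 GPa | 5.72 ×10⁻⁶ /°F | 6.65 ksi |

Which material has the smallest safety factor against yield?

In consistent units (E in GPa, α in ×10⁻⁶/K, σ_y in MPa):
  material Z: E = 217.8, α = 12.2, σ_y = 1140 → σ = 159 MPa, n = 7.15
  material R: E = 360.4, α = 7.69, σ_y = 312.3 → σ = 166 MPa, n = 1.88
  material W: E = 12.47, α = 4.66, σ_y = 53.00 → σ = 3.49 MPa, n = 15.2
  material P: E = 27.40, α = 10.3, σ_y = 45.85 → σ = 16.9 MPa, n = 2.71
Smallest n: material R with n = 1.88.

material R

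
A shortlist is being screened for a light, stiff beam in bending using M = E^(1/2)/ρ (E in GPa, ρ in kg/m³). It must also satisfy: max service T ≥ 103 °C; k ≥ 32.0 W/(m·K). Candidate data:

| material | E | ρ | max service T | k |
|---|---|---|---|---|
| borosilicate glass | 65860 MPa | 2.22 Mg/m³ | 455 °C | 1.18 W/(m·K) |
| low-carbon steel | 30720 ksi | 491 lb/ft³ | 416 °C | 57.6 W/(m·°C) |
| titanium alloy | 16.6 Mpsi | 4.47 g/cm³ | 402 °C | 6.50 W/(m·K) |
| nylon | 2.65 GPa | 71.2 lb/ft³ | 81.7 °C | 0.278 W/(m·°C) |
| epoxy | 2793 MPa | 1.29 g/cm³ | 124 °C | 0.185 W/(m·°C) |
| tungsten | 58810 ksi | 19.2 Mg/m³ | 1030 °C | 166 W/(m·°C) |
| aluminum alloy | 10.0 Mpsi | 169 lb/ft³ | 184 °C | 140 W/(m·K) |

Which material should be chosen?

aluminum alloy

Screen on constraints: max service T ≥ 103 °C; k ≥ 32.0 W/(m·K). Survivors: low-carbon steel, tungsten, aluminum alloy.
After converting to SI:
  low-carbon steel: E = 211.8 GPa, ρ = 7865 kg/m³
  tungsten: E = 405.5 GPa, ρ = 19200 kg/m³
  aluminum alloy: E = 68.95 GPa, ρ = 2707 kg/m³
  aluminum alloy: M = 3.07×10⁻³
  low-carbon steel: M = 1.85×10⁻³
  tungsten: M = 1.05×10⁻³
Aluminum alloy has the largest M.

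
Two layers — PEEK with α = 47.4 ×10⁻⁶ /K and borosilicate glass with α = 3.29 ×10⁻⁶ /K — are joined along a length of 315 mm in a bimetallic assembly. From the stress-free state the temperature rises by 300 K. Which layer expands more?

PEEK

α(PEEK) = 47.4×10⁻⁶/K vs α(borosilicate glass) = 3.29×10⁻⁶/K.
Higher α expands more for the same ΔT: PEEK.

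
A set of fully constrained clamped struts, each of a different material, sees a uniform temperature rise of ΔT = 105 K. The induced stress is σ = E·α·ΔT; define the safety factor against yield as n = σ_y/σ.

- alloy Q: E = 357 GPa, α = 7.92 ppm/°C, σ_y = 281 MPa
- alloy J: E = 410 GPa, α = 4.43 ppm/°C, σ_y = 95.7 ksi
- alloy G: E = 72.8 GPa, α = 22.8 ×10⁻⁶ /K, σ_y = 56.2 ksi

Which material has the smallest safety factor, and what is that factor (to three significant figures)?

Converting E to GPa, α to ×10⁻⁶/K, σ_y to MPa, then σ and n for each:
  alloy Q: E = 357.0, α = 7.92, σ_y = 281.0 → σ = 297 MPa, n = 0.947
  alloy J: E = 410.0, α = 4.43, σ_y = 659.8 → σ = 191 MPa, n = 3.46
  alloy G: E = 72.80, α = 22.8, σ_y = 387.5 → σ = 174 MPa, n = 2.22
Alloy Q has the lowest safety factor, n = 0.947.

alloy Q, n = 0.947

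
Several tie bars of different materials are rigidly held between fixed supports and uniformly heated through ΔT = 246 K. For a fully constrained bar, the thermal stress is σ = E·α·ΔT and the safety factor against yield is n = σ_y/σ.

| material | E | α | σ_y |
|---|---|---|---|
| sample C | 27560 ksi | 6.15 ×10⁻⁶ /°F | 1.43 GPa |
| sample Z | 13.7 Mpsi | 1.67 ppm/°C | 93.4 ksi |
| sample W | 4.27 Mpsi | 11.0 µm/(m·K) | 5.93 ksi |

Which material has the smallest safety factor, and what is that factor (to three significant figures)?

sample W, n = 0.513

With everything in SI (GPa, ×10⁻⁶/K, MPa):
  sample C: E = 190.0, α = 11.1, σ_y = 1430 → σ = 517 MPa, n = 2.76
  sample Z: E = 94.46, α = 1.67, σ_y = 644.0 → σ = 38.8 MPa, n = 16.6
  sample W: E = 29.44, α = 11.0, σ_y = 40.89 → σ = 79.7 MPa, n = 0.513
Sample W has the lowest safety factor, n = 0.513.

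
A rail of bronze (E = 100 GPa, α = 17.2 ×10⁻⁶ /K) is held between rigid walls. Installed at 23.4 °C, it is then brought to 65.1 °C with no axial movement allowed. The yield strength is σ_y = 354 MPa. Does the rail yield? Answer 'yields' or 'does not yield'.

does not yield

ΔT = 41.70 K. Constrained thermal stress σ = E·α·ΔT = 100.0×10³ MPa × 17.2×10⁻⁶ × 41.70 = 71.7 MPa (compressive).
Compare to σ_y = 354 MPa: σ < σ_y, so it does not yield.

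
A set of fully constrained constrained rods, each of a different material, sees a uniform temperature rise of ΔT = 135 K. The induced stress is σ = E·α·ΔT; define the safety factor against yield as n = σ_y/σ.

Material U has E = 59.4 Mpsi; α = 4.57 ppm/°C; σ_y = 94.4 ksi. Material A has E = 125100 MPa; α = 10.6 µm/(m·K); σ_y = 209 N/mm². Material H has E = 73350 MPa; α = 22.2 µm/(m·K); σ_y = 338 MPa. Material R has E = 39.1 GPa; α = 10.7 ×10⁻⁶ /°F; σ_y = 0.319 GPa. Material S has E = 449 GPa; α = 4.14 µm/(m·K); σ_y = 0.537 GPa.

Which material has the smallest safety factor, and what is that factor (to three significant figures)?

material A, n = 1.17

With everything in SI (GPa, ×10⁻⁶/K, MPa):
  material U: E = 409.5, α = 4.57, σ_y = 650.9 → σ = 253 MPa, n = 2.58
  material A: E = 125.1, α = 10.6, σ_y = 209.0 → σ = 179 MPa, n = 1.17
  material H: E = 73.35, α = 22.2, σ_y = 338.0 → σ = 220 MPa, n = 1.54
  material R: E = 39.10, α = 19.3, σ_y = 319.0 → σ = 102 MPa, n = 3.14
  material S: E = 449.0, α = 4.14, σ_y = 537.0 → σ = 251 MPa, n = 2.14
Smallest n: material A with n = 1.17.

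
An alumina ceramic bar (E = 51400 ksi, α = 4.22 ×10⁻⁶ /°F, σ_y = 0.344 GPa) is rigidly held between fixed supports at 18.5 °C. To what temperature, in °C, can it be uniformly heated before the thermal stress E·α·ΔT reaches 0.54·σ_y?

E = 51400 ksi = 354.4 GPa.
α = 4.22×10⁻⁶/°F × 9/5 = 7.60×10⁻⁶/K.
σ_y = 0.344 GPa = 344.0 MPa.
E·α·ΔT = 185.8 MPa ⇒ ΔT = 185.8 / (354.4×10³ × 7.60×10⁻⁶) = 69.01 K.
T = 18.5 + 69.01 = 87.51 °C.

87.5 °C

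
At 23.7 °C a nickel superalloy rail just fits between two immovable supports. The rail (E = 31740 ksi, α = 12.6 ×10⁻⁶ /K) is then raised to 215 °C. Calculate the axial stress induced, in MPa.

E = 31740 ksi = 218.8 GPa.
ΔT = 191.3 K. Constrained thermal stress σ = E·α·ΔT = 218.8×10³ MPa × 12.6×10⁻⁶ × 191.3 = 527 MPa (compressive).

527 MPa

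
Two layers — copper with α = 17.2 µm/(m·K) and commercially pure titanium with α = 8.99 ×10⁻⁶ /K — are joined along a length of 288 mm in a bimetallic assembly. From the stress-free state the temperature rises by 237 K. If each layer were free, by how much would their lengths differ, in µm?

Δα = |17.2 − 8.99|×10⁻⁶/K = 8.21×10⁻⁶/K.
ΔL_mismatch = Δα·L·ΔT = 8.21×10⁻⁶ × 288.0 mm × 237.0 K = 560 µm.

560 µm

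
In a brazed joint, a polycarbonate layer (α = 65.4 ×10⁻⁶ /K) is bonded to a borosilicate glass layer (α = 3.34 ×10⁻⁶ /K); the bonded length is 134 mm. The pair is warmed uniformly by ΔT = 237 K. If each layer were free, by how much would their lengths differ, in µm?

Δα = |65.4 − 3.34|×10⁻⁶/K = 62.1×10⁻⁶/K.
ΔL_mismatch = Δα·L·ΔT = 62.1×10⁻⁶ × 134.0 mm × 237.0 K = 1970 µm.

1970 µm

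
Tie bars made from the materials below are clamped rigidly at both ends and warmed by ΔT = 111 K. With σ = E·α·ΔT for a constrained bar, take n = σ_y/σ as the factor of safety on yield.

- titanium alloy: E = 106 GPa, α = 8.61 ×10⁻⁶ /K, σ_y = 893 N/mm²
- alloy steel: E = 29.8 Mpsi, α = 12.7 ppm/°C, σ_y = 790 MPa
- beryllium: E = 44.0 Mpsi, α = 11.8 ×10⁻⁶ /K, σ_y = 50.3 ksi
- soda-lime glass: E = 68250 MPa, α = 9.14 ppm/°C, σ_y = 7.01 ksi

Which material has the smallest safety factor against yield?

In consistent units (E in GPa, α in ×10⁻⁶/K, σ_y in MPa):
  titanium alloy: E = 106.0, α = 8.61, σ_y = 893.0 → σ = 101 MPa, n = 8.81
  alloy steel: E = 205.5, α = 12.7, σ_y = 790.0 → σ = 290 MPa, n = 2.73
  beryllium: E = 303.4, α = 11.8, σ_y = 346.8 → σ = 397 MPa, n = 0.873
  soda-lime glass: E = 68.25, α = 9.14, σ_y = 48.33 → σ = 69.2 MPa, n = 0.698
Soda-lime glass has the lowest safety factor, n = 0.698.

soda-lime glass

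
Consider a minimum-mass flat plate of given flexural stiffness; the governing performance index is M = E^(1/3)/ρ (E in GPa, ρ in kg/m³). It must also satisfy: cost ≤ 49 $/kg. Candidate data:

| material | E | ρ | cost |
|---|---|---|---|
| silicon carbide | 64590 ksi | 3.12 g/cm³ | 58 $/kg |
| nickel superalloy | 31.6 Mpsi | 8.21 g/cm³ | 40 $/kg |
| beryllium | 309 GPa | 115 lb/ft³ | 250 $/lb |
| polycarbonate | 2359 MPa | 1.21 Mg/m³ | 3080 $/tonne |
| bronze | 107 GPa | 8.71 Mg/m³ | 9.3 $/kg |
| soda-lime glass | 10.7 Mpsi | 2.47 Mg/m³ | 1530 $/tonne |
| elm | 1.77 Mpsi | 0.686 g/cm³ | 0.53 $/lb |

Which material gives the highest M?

elm

Screen on constraints: cost ≤ 49 $/kg. Survivors: nickel superalloy, polycarbonate, bronze, soda-lime glass, elm.
In SI units:
  nickel superalloy: E = 217.9 GPa, ρ = 8210 kg/m³
  polycarbonate: E = 2.359 GPa, ρ = 1210 kg/m³
  bronze: E = 107.0 GPa, ρ = 8710 kg/m³
  soda-lime glass: E = 73.77 GPa, ρ = 2470 kg/m³
  elm: E = 12.20 GPa, ρ = 686.0 kg/m³
  elm: M = 3.36×10⁻³
  soda-lime glass: M = 1.70×10⁻³
  polycarbonate: M = 1.10×10⁻³
  nickel superalloy: M = 0.733×10⁻³
  bronze: M = 0.545×10⁻³
Elm ranks first.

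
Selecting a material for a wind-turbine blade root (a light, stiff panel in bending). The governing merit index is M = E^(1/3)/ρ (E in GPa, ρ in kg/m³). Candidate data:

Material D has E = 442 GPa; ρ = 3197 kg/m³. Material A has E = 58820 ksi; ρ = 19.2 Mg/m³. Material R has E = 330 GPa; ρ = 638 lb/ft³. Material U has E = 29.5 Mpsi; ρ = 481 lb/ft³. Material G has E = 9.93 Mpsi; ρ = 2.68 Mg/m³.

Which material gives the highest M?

In SI units:
  material D: E = 442.0 GPa, ρ = 3197 kg/m³
  material A: E = 405.5 GPa, ρ = 19200 kg/m³
  material R: E = 330.0 GPa, ρ = 10220 kg/m³
  material U: E = 203.4 GPa, ρ = 7705 kg/m³
  material G: E = 68.46 GPa, ρ = 2680 kg/m³
  material D: M = 2.38×10⁻³
  material G: M = 1.53×10⁻³
  material U: M = 0.763×10⁻³
  material R: M = 0.676×10⁻³
  material A: M = 0.386×10⁻³
The maximum is for material D.

material D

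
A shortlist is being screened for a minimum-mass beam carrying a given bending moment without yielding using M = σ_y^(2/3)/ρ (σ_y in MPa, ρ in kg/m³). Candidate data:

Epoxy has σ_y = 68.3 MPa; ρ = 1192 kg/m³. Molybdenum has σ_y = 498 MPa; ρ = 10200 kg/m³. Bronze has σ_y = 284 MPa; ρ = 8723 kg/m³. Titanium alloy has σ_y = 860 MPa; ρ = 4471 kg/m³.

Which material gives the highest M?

Evaluate M for each candidate:
  titanium alloy: M = 20.2×10⁻³
  epoxy: M = 14.0×10⁻³
  molybdenum: M = 6.16×10⁻³
  bronze: M = 4.95×10⁻³
Titanium alloy has the largest M.

titanium alloy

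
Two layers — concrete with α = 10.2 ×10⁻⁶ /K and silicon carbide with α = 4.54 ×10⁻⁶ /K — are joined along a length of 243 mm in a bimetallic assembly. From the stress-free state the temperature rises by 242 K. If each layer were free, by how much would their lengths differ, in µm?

333 µm

Δα = |10.2 − 4.54|×10⁻⁶/K = 5.66×10⁻⁶/K.
ΔL_mismatch = Δα·L·ΔT = 5.66×10⁻⁶ × 243.0 mm × 242.0 K = 333 µm.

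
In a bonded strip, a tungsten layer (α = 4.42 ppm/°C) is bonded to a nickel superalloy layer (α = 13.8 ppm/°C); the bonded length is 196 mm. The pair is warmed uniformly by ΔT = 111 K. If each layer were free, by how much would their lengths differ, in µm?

Δα = |4.42 − 13.8|×10⁻⁶/K = 9.38×10⁻⁶/K.
ΔL_mismatch = Δα·L·ΔT = 9.38×10⁻⁶ × 196.0 mm × 111.0 K = 204 µm.

204 µm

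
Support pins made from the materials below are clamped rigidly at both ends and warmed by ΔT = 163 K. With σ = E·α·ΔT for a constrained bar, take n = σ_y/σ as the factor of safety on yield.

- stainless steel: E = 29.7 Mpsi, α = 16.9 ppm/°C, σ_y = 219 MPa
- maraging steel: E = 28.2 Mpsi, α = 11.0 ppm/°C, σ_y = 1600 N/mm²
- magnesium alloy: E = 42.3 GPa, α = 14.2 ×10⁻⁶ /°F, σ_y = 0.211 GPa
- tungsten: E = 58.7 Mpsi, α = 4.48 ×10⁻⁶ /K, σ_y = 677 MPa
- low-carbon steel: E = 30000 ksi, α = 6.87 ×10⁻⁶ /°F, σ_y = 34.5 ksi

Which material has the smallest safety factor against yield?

With everything in SI (GPa, ×10⁻⁶/K, MPa):
  stainless steel: E = 204.8, α = 16.9, σ_y = 219.0 → σ = 564 MPa, n = 0.388
  maraging steel: E = 194.4, α = 11.0, σ_y = 1600 → σ = 349 MPa, n = 4.59
  magnesium alloy: E = 42.30, α = 25.6, σ_y = 211.0 → σ = 176 MPa, n = 1.20
  tungsten: E = 404.7, α = 4.48, σ_y = 677.0 → σ = 296 MPa, n = 2.29
  low-carbon steel: E = 206.8, α = 12.4, σ_y = 237.9 → σ = 417 MPa, n = 0.571
The minimum is stainless steel at n = 0.388.

stainless steel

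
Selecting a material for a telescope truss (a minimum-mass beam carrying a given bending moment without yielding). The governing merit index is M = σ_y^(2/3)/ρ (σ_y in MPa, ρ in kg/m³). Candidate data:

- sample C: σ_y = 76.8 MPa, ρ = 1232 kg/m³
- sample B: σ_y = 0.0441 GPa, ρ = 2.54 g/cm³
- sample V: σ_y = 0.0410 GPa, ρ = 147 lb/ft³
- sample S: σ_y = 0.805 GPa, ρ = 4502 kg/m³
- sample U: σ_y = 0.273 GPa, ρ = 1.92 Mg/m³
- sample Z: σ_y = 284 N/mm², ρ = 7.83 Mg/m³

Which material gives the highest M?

sample U

Normalizing units and computing the index:
  sample C: σ_y = 76.80 MPa, ρ = 1232 kg/m³
  sample B: σ_y = 44.10 MPa, ρ = 2540 kg/m³
  sample V: σ_y = 41.00 MPa, ρ = 2355 kg/m³
  sample S: σ_y = 805.0 MPa, ρ = 4502 kg/m³
  sample U: σ_y = 273.0 MPa, ρ = 1920 kg/m³
  sample Z: σ_y = 284.0 MPa, ρ = 7830 kg/m³
  sample U: M = 21.9×10⁻³
  sample S: M = 19.2×10⁻³
  sample C: M = 14.7×10⁻³
  sample Z: M = 5.52×10⁻³
  sample V: M = 5.05×10⁻³
  sample B: M = 4.91×10⁻³
Sample U ranks first.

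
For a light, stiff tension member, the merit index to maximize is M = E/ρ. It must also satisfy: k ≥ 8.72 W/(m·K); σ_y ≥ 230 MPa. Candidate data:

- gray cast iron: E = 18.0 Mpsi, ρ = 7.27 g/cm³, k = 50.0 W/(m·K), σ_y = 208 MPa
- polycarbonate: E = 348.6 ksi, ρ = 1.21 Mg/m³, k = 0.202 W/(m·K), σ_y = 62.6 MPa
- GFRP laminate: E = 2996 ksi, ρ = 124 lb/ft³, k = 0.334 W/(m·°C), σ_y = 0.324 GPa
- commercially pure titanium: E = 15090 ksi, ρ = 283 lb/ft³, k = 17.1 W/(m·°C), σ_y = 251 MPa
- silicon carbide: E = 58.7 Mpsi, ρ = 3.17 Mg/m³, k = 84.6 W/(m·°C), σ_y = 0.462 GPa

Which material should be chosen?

silicon carbide

Screen on constraints: k ≥ 8.72 W/(m·K); σ_y ≥ 230 MPa. Survivors: commercially pure titanium, silicon carbide.
Convert each candidate to consistent units, then evaluate M:
  commercially pure titanium: E = 104.0 GPa, ρ = 4533 kg/m³
  silicon carbide: E = 404.7 GPa, ρ = 3170 kg/m³
  silicon carbide: M = 128 MN·m/kg
  commercially pure titanium: M = 23.0 MN·m/kg
Silicon carbide ranks first.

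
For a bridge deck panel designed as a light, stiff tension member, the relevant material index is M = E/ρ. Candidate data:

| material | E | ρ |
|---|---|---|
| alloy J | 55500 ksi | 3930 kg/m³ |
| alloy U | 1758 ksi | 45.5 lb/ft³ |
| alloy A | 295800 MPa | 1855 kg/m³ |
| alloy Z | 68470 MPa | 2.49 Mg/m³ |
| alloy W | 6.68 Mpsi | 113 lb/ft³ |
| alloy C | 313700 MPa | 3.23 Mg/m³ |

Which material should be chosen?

alloy A

Convert each candidate to consistent units, then evaluate M:
  alloy J: E = 382.7 GPa, ρ = 3930 kg/m³
  alloy U: E = 12.12 GPa, ρ = 728.8 kg/m³
  alloy A: E = 295.8 GPa, ρ = 1855 kg/m³
  alloy Z: E = 68.47 GPa, ρ = 2490 kg/m³
  alloy W: E = 46.06 GPa, ρ = 1810 kg/m³
  alloy C: E = 313.7 GPa, ρ = 3230 kg/m³
  alloy A: M = 159 MN·m/kg
  alloy J: M = 97.4 MN·m/kg
  alloy C: M = 97.1 MN·m/kg
  alloy Z: M = 27.5 MN·m/kg
  alloy W: M = 25.4 MN·m/kg
  alloy U: M = 16.6 MN·m/kg
Alloy A ranks first.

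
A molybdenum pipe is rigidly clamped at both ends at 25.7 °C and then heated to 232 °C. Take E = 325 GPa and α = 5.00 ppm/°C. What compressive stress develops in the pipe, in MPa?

335 MPa

ΔT = 206.3 K. Constrained thermal stress σ = E·α·ΔT = 325.0×10³ MPa × 5.00×10⁻⁶ × 206.3 = 335 MPa (compressive).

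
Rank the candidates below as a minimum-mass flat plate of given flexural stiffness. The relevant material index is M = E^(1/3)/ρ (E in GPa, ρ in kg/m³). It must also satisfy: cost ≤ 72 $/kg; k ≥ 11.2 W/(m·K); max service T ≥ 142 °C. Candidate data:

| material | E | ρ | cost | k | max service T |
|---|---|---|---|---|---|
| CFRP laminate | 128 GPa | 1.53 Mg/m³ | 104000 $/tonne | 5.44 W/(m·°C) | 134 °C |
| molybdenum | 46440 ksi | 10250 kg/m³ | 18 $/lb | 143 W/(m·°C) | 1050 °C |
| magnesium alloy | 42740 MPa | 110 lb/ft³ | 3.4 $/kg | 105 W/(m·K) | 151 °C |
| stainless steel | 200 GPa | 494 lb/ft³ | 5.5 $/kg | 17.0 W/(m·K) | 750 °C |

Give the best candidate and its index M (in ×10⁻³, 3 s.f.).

Screen on constraints: cost ≤ 72 $/kg; k ≥ 11.2 W/(m·K); max service T ≥ 142 °C. Survivors: molybdenum, magnesium alloy, stainless steel.
Convert each candidate to consistent units, then evaluate M:
  molybdenum: E = 320.2 GPa, ρ = 10250 kg/m³
  magnesium alloy: E = 42.74 GPa, ρ = 1762 kg/m³
  stainless steel: E = 200.0 GPa, ρ = 7913 kg/m³
  magnesium alloy: M = 1.98×10⁻³
  stainless steel: M = 0.739×10⁻³
  molybdenum: M = 0.667×10⁻³
The maximum is for magnesium alloy.

magnesium alloy, M = 1.98×10⁻³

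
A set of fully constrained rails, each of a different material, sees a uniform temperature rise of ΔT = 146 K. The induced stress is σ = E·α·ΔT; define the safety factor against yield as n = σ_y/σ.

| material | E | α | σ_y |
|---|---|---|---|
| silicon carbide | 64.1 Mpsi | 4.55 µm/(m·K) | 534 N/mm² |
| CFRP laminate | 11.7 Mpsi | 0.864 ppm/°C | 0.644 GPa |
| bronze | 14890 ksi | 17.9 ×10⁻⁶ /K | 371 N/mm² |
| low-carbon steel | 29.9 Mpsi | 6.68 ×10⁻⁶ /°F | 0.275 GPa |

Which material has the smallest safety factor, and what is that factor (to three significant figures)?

low-carbon steel, n = 0.760

With everything in SI (GPa, ×10⁻⁶/K, MPa):
  silicon carbide: E = 442.0, α = 4.55, σ_y = 534.0 → σ = 294 MPa, n = 1.82
  CFRP laminate: E = 80.67, α = 0.864, σ_y = 644.0 → σ = 10.2 MPa, n = 63.3
  bronze: E = 102.7, α = 17.9, σ_y = 371.0 → σ = 268 MPa, n = 1.38
  low-carbon steel: E = 206.2, α = 12.0, σ_y = 275.0 → σ = 362 MPa, n = 0.760
The minimum is low-carbon steel at n = 0.760.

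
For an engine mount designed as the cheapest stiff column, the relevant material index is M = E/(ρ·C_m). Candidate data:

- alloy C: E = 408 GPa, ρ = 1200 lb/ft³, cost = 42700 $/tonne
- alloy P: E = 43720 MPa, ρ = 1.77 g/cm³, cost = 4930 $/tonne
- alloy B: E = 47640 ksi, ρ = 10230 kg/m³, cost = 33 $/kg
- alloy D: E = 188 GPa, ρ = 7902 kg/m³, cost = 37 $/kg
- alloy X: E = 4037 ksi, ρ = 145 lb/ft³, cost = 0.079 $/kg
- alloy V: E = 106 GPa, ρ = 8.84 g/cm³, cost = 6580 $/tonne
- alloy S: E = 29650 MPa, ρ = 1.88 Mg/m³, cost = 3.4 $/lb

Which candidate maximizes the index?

Convert each candidate to consistent units, then evaluate M:
  alloy C: E = 408.0 GPa, ρ = 19220 kg/m³, cost = 42.70 $/kg
  alloy P: E = 43.72 GPa, ρ = 1770 kg/m³, cost = 4.930 $/kg
  alloy B: E = 328.5 GPa, ρ = 10230 kg/m³, cost = 33.00 $/kg
  alloy D: E = 188.0 GPa, ρ = 7902 kg/m³, cost = 37.00 $/kg
  alloy X: E = 27.83 GPa, ρ = 2323 kg/m³, cost = 0.07900 $/kg
  alloy V: E = 106.0 GPa, ρ = 8840 kg/m³, cost = 6.580 $/kg
  alloy S: E = 29.65 GPa, ρ = 1880 kg/m³, cost = 7.496 $/kg
  alloy X: M = 152 MN·m per $
  alloy P: M = 5.01 MN·m per $
  alloy S: M = 2.10 MN·m per $
  alloy V: M = 1.82 MN·m per $
  alloy B: M = 0.973 MN·m per $
  alloy D: M = 0.643 MN·m per $
  alloy C: M = 0.497 MN·m per $
Alloy X ranks first.

alloy X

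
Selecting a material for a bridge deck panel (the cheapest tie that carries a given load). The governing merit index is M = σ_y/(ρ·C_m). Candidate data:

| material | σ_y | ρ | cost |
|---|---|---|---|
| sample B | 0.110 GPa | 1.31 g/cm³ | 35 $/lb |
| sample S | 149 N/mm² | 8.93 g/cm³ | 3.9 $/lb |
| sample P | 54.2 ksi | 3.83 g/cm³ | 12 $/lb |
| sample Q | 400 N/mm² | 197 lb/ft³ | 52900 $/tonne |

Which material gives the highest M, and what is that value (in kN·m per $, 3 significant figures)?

After converting to SI:
  sample B: σ_y = 110.0 MPa, ρ = 1310 kg/m³, cost = 77.16 $/kg
  sample S: σ_y = 149.0 MPa, ρ = 8930 kg/m³, cost = 8.598 $/kg
  sample P: σ_y = 373.7 MPa, ρ = 3830 kg/m³, cost = 26.46 $/kg
  sample Q: σ_y = 400.0 MPa, ρ = 3156 kg/m³, cost = 52.90 $/kg
  sample P: M = 3.69 kN·m per $
  sample Q: M = 2.40 kN·m per $
  sample S: M = 1.94 kN·m per $
  sample B: M = 1.09 kN·m per $
Highest index: sample P.

sample P, M = 3.69 kN·m per $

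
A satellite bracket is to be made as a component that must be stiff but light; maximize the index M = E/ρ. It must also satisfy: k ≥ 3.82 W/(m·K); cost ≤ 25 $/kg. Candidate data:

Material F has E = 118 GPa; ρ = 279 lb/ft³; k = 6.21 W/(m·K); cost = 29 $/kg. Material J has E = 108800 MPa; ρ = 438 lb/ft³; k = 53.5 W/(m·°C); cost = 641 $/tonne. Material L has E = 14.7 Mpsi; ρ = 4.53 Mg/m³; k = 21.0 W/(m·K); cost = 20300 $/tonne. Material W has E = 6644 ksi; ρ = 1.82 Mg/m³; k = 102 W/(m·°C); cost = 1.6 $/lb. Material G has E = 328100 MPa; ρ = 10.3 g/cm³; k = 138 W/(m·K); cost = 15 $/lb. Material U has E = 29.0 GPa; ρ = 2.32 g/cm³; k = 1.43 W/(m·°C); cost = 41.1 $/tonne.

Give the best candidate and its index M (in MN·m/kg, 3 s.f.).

material W, M = 25.2 MN·m/kg

Screen on constraints: k ≥ 3.82 W/(m·K); cost ≤ 25 $/kg. Survivors: material J, material L, material W.
After converting to SI:
  material J: E = 108.8 GPa, ρ = 7016 kg/m³
  material L: E = 101.4 GPa, ρ = 4530 kg/m³
  material W: E = 45.81 GPa, ρ = 1820 kg/m³
  material W: M = 25.2 MN·m/kg
  material L: M = 22.4 MN·m/kg
  material J: M = 15.5 MN·m/kg
Material W ranks first.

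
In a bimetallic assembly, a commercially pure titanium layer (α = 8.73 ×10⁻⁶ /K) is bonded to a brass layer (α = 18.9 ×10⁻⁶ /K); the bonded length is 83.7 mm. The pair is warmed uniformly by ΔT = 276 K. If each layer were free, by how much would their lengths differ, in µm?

Δα = |8.73 − 18.9|×10⁻⁶/K = 10.2×10⁻⁶/K.
ΔL_mismatch = Δα·L·ΔT = 10.2×10⁻⁶ × 83.7 mm × 276.0 K = 235 µm.

235 µm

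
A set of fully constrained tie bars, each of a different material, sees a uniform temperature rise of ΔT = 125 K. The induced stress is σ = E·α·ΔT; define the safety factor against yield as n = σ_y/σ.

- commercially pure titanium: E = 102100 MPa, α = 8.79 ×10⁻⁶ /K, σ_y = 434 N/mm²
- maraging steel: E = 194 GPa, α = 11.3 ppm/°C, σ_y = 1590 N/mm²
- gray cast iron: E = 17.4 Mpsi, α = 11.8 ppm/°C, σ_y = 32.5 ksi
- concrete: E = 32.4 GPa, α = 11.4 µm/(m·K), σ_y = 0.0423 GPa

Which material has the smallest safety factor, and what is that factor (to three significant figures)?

concrete, n = 0.916

Per material, after unit conversion:
  commercially pure titanium: E = 102.1, α = 8.79, σ_y = 434.0 → σ = 112 MPa, n = 3.87
  maraging steel: E = 194.0, α = 11.3, σ_y = 1590 → σ = 274 MPa, n = 5.80
  gray cast iron: E = 120.0, α = 11.8, σ_y = 224.1 → σ = 177 MPa, n = 1.27
  concrete: E = 32.40, α = 11.4, σ_y = 42.30 → σ = 46.2 MPa, n = 0.916
Smallest n: concrete with n = 0.916.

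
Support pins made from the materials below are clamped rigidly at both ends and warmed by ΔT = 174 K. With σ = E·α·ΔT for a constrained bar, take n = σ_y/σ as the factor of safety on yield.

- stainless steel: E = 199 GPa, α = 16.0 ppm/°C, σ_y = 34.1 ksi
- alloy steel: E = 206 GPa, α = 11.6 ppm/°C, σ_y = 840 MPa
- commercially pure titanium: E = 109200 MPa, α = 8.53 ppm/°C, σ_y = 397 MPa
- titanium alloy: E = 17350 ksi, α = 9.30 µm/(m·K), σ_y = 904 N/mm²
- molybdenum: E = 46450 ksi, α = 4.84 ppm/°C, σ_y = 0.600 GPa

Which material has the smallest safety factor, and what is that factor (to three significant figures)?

Per material, after unit conversion:
  stainless steel: E = 199.0, α = 16.0, σ_y = 235.1 → σ = 554 MPa, n = 0.424
  alloy steel: E = 206.0, α = 11.6, σ_y = 840.0 → σ = 416 MPa, n = 2.02
  commercially pure titanium: E = 109.2, α = 8.53, σ_y = 397.0 → σ = 162 MPa, n = 2.45
  titanium alloy: E = 119.6, α = 9.30, σ_y = 904.0 → σ = 194 MPa, n = 4.67
  molybdenum: E = 320.3, α = 4.84, σ_y = 600.0 → σ = 270 MPa, n = 2.22
The minimum is stainless steel at n = 0.424.

stainless steel, n = 0.424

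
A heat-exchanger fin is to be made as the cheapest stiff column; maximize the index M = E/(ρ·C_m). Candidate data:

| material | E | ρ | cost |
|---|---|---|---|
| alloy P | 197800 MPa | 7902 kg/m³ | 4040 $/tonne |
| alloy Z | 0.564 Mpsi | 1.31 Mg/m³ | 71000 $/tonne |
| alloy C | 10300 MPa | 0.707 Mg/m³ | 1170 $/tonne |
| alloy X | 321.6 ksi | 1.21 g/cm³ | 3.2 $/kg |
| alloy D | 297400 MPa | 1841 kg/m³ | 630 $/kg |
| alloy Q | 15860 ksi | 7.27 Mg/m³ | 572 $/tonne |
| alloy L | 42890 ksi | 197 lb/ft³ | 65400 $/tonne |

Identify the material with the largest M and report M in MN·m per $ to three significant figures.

Normalizing units and computing the index:
  alloy P: E = 197.8 GPa, ρ = 7902 kg/m³, cost = 4.040 $/kg
  alloy Z: E = 3.889 GPa, ρ = 1310 kg/m³, cost = 71.00 $/kg
  alloy C: E = 10.30 GPa, ρ = 707.0 kg/m³, cost = 1.170 $/kg
  alloy X: E = 2.217 GPa, ρ = 1210 kg/m³, cost = 3.200 $/kg
  alloy D: E = 297.4 GPa, ρ = 1841 kg/m³, cost = 630.0 $/kg
  alloy Q: E = 109.4 GPa, ρ = 7270 kg/m³, cost = 0.5720 $/kg
  alloy L: E = 295.7 GPa, ρ = 3156 kg/m³, cost = 65.40 $/kg
  alloy Q: M = 26.3 MN·m per $
  alloy C: M = 12.5 MN·m per $
  alloy P: M = 6.20 MN·m per $
  alloy L: M = 1.43 MN·m per $
  alloy X: M = 0.573 MN·m per $
  alloy D: M = 0.256 MN·m per $
  alloy Z: M = 0.0418 MN·m per $
Highest index: alloy Q.

alloy Q, M = 26.3 MN·m per $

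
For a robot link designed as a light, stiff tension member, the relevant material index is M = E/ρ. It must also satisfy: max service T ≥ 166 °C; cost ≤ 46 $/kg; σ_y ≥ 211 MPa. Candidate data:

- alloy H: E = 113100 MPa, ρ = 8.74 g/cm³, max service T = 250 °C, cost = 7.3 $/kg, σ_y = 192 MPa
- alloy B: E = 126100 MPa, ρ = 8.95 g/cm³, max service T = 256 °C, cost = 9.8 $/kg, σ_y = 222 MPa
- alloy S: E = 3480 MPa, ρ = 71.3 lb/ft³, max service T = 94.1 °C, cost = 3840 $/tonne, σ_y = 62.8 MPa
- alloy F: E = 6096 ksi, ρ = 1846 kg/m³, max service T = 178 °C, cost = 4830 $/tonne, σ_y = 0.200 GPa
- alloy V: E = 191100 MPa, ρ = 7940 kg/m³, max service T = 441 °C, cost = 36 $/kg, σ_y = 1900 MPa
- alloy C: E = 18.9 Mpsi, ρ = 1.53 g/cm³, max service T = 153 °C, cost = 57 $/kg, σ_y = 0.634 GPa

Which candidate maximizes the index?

alloy V

Screen on constraints: max service T ≥ 166 °C; cost ≤ 46 $/kg; σ_y ≥ 211 MPa. Survivors: alloy B, alloy V.
Convert each candidate to consistent units, then evaluate M:
  alloy B: E = 126.1 GPa, ρ = 8950 kg/m³
  alloy V: E = 191.1 GPa, ρ = 7940 kg/m³
  alloy V: M = 24.1 MN·m/kg
  alloy B: M = 14.1 MN·m/kg
The maximum is for alloy V.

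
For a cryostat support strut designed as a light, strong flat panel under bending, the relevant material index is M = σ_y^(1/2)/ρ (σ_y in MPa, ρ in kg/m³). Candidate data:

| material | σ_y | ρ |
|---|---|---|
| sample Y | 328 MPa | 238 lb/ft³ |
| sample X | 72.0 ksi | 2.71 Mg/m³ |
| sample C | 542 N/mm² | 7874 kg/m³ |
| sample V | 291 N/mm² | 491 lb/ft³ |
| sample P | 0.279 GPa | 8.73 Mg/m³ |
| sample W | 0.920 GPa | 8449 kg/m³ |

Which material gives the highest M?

sample X

After converting to SI:
  sample Y: σ_y = 328.0 MPa, ρ = 3812 kg/m³
  sample X: σ_y = 496.4 MPa, ρ = 2710 kg/m³
  sample C: σ_y = 542.0 MPa, ρ = 7874 kg/m³
  sample V: σ_y = 291.0 MPa, ρ = 7865 kg/m³
  sample P: σ_y = 279.0 MPa, ρ = 8730 kg/m³
  sample W: σ_y = 920.0 MPa, ρ = 8449 kg/m³
  sample X: M = 8.22×10⁻³
  sample Y: M = 4.75×10⁻³
  sample W: M = 3.59×10⁻³
  sample C: M = 2.96×10⁻³
  sample V: M = 2.17×10⁻³
  sample P: M = 1.91×10⁻³
Sample X ranks first.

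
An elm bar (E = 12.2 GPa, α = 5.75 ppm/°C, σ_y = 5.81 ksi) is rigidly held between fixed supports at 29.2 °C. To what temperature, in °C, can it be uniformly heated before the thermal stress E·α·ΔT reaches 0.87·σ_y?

σ_y = 5.81 ksi = 40.06 MPa.
E·α·ΔT = 34.85 MPa ⇒ ΔT = 34.85 / (12.20×10³ × 5.75×10⁻⁶) = 496.8 K.
T = 29.2 + 496.8 = 526.0 °C.

526 °C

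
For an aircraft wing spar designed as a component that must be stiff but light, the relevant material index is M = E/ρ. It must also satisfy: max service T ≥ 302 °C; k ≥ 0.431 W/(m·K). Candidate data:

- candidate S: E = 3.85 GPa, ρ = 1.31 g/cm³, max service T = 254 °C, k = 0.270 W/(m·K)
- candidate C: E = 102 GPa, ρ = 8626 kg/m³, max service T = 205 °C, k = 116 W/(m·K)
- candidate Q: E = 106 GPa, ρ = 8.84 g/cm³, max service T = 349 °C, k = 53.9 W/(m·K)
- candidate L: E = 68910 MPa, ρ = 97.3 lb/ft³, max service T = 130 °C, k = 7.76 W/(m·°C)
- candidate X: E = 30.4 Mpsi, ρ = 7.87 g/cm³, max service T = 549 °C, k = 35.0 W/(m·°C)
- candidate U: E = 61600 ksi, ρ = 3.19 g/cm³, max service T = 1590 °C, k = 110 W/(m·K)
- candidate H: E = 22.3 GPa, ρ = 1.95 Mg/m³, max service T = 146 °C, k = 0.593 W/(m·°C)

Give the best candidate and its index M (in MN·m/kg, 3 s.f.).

candidate U, M = 133 MN·m/kg

Screen on constraints: max service T ≥ 302 °C; k ≥ 0.431 W/(m·K). Survivors: candidate Q, candidate X, candidate U.
Normalizing units and computing the index:
  candidate Q: E = 106.0 GPa, ρ = 8840 kg/m³
  candidate X: E = 209.6 GPa, ρ = 7870 kg/m³
  candidate U: E = 424.7 GPa, ρ = 3190 kg/m³
  candidate U: M = 133 MN·m/kg
  candidate X: M = 26.6 MN·m/kg
  candidate Q: M = 12.0 MN·m/kg
Candidate U has the largest M.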